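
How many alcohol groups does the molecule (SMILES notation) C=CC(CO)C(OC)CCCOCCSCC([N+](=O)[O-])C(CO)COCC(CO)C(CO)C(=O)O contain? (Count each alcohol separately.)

Taking each segment in turn:
  CH2=CH: C=C double bond → alkene.
  CH(CH2OH): pendant –CH2OH on an sp³ backbone C → alcohol.
  CH(OCH3): pendant –OCH3: C–O–C with sp³ C, no adjacent C=O → ether.
  CH2OCH2: C–O–C with sp³ carbons on both sides and no adjacent C=O → ether.
  CH2SCH2: C–S–C linkage → sulfide (thioether).
  CH(NO2): –NO2 on an sp³ carbon → nitro (the N=O is not a carbonyl).
  CH(CH2OH): pendant –CH2OH on an sp³ backbone C → alcohol.
  CH2OCH2: C–O–C with sp³ carbons on both sides and no adjacent C=O → ether.
  CH(CH2OH): pendant –CH2OH on an sp³ backbone C → alcohol.
  CH(CH2OH): pendant –CH2OH on an sp³ backbone C → alcohol.
  COOH: –COOH: carbonyl C bonded to –OH and C → carboxylic acid (the –OH is not a separate alcohol).
Alcohol appears at: CH(CH2OH), CH(CH2OH), CH(CH2OH), CH(CH2OH) → 4.

4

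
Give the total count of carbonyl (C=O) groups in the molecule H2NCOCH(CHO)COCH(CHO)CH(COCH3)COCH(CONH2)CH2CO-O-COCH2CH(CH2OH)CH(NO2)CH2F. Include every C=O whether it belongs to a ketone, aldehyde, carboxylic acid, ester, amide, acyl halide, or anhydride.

H2NCO: amide, 1 C=O (running total 1).
CH(CHO): aldehyde, 1 C=O (running total 2).
CO: ketone, 1 C=O (running total 3).
CH(CHO): aldehyde, 1 C=O (running total 4).
CH(COCH3): ketone, 1 C=O (running total 5).
CO: ketone, 1 C=O (running total 6).
CH(CONH2): amide, 1 C=O (running total 7).
CH2CO-O-COCH2: anhydride, 2 C=O (running total 9).

9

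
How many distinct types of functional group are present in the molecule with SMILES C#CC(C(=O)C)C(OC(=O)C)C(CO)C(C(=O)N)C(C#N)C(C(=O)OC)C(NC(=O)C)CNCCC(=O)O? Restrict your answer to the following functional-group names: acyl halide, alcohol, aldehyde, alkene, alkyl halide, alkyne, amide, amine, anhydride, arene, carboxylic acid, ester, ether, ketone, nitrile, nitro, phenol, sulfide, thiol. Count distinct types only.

Taking each segment in turn:
  HC≡C: C≡C triple bond → alkyne.
  CH(COCH3): pendant –COCH3: carbonyl C bonded to two carbons → ketone.
  CH(OCOCH3): pendant –OC(=O)CH3: an acyloxy group → ester.
  CH(CH2OH): pendant –CH2OH on an sp³ backbone C → alcohol.
  CH(CONH2): pendant –CONH2: carbonyl C bonded to C and N → amide.
  CH(CN): pendant –C≡N: nitrile.
  CH(COOCH3): pendant –COOCH3: carbonyl C bonded to C and –OCH3 → ester.
  CH(NHCOCH3): pendant –NHC(=O)CH3: N bonded to a carbonyl → amide (not amine).
  CH2NHCH2: C–N–C with sp³ carbons and no adjacent C=O → amine (secondary).
  COOH: –COOH: carbonyl C bonded to –OH and C → carboxylic acid (the –OH is not a separate alcohol).
Distinct types present: alcohol, alkyne, amide, amine, carboxylic acid, ester, ketone, nitrile.

8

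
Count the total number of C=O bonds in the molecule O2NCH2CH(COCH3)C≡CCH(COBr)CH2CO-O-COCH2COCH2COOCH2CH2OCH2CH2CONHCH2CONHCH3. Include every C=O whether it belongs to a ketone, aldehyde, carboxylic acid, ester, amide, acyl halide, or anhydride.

8

CH(COCH3): ketone, 1 C=O (running total 1).
CH(COBr): acyl halide, 1 C=O (running total 2).
CH2CO-O-COCH2: anhydride, 2 C=O (running total 4).
CO: ketone, 1 C=O (running total 5).
CH2COOCH2: ester, 1 C=O (running total 6).
CH2CONHCH2: amide, 1 C=O (running total 7).
CONHCH3: amide, 1 C=O (running total 8).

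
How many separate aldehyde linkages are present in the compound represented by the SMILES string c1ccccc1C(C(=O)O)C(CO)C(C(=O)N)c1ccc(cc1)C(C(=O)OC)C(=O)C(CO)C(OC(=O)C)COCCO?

Taking each segment in turn:
  C6H5: C6H5– phenyl ring → arene.
  CH(COOH): pendant –COOH: carbonyl C bonded to C and –OH → carboxylic acid.
  CH(CH2OH): pendant –CH2OH on an sp³ backbone C → alcohol.
  CH(CONH2): pendant –CONH2: carbonyl C bonded to C and N → amide.
  C6H4: para-disubstituted benzene ring → arene.
  CH(COOCH3): pendant –COOCH3: carbonyl C bonded to C and –OCH3 → ester.
  CO: –C(=O)– with carbon on both sides → ketone.
  CH(CH2OH): pendant –CH2OH on an sp³ backbone C → alcohol.
  CH(OCOCH3): pendant –OC(=O)CH3: an acyloxy group → ester.
  CH2OCH2: C–O–C with sp³ carbons on both sides and no adjacent C=O → ether.
  CH2OH: –OH on an sp³ carbon → alcohol.
No segment is a aldehyde: CH(COOH) is carboxylic acid, not aldehyde; CH(COOCH3) is ester, not aldehyde; CO is ketone, not aldehyde. → 0.

0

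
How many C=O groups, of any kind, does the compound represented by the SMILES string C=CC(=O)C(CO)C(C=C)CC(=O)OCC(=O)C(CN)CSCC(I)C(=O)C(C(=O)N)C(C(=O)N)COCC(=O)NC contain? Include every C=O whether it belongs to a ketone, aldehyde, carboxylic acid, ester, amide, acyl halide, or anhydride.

7

CO: ketone, 1 C=O (running total 1).
CH2COOCH2: ester, 1 C=O (running total 2).
CO: ketone, 1 C=O (running total 3).
CO: ketone, 1 C=O (running total 4).
CH(CONH2): amide, 1 C=O (running total 5).
CH(CONH2): amide, 1 C=O (running total 6).
CONHCH3: amide, 1 C=O (running total 7).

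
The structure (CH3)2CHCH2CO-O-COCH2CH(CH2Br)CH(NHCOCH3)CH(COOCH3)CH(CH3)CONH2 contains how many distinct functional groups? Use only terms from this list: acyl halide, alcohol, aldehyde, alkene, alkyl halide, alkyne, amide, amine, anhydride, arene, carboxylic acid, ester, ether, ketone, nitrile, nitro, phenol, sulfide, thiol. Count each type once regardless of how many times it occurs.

4

Working along the chain:
  CH2CO-O-COCH2: two acyl groups sharing one oxygen, –C(=O)–O–C(=O)– → anhydride.
  CH(CH2Br): pendant –CH2X: halogen on sp³ carbon → alkyl halide.
  CH(NHCOCH3): pendant –NHC(=O)CH3: N bonded to a carbonyl → amide (not amine).
  CH(COOCH3): pendant –COOCH3: carbonyl C bonded to C and –OCH3 → ester.
  CONH2: –C(=O)NH2: carbonyl C bonded to C and to N → amide (the N is not a separate amine).
Distinct types present: alkyl halide, amide, anhydride, ester.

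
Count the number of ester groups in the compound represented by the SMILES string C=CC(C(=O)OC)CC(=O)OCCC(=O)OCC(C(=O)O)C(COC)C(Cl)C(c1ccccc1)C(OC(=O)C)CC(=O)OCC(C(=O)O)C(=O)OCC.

6

Taking each segment in turn:
  CH2=CH: C=C double bond → alkene.
  CH(COOCH3): pendant –COOCH3: carbonyl C bonded to C and –OCH3 → ester.
  CH2COOCH2: –C(=O)–O–C with C on the carbonyl side → ester.
  CH2COOCH2: –C(=O)–O–C with C on the carbonyl side → ester.
  CH(COOH): pendant –COOH: carbonyl C bonded to C and –OH → carboxylic acid.
  CH(CH2OCH3): pendant –CH2OCH3: C–O–C linkage → ether.
  CH(Cl): halogen on an sp³ carbon → alkyl halide.
  CH(C6H5): pendant –C6H5: benzene ring → arene.
  CH(OCOCH3): pendant –OC(=O)CH3: an acyloxy group → ester.
  CH2COOCH2: –C(=O)–O–C with C on the carbonyl side → ester.
  CH(COOH): pendant –COOH: carbonyl C bonded to C and –OH → carboxylic acid.
  COOCH2CH3: –C(=O)OCH2CH3: carbonyl C bonded to C and to –OEt → ester.
Ester appears at: CH(COOCH3), CH2COOCH2, CH2COOCH2, CH(OCOCH3), CH2COOCH2, COOCH2CH3 → 6.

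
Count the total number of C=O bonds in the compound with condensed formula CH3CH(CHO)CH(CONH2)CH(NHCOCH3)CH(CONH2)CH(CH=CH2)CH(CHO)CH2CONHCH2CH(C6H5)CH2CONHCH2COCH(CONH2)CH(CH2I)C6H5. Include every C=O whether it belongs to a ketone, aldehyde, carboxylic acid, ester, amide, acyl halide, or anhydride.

9

CH(CHO): aldehyde, 1 C=O (running total 1).
CH(CONH2): amide, 1 C=O (running total 2).
CH(NHCOCH3): amide, 1 C=O (running total 3).
CH(CONH2): amide, 1 C=O (running total 4).
CH(CHO): aldehyde, 1 C=O (running total 5).
CH2CONHCH2: amide, 1 C=O (running total 6).
CH2CONHCH2: amide, 1 C=O (running total 7).
CO: ketone, 1 C=O (running total 8).
CH(CONH2): amide, 1 C=O (running total 9).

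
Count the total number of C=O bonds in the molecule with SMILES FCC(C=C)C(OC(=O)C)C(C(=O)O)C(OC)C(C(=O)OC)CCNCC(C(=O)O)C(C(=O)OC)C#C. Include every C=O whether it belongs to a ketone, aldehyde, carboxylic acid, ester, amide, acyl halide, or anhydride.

5

CH(OCOCH3): ester, 1 C=O (running total 1).
CH(COOH): carboxylic acid, 1 C=O (running total 2).
CH(COOCH3): ester, 1 C=O (running total 3).
CH(COOH): carboxylic acid, 1 C=O (running total 4).
CH(COOCH3): ester, 1 C=O (running total 5).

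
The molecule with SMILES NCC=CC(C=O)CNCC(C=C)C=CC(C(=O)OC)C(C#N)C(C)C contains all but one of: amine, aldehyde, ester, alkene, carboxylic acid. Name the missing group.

carboxylic acid

ester: present (CH(COOCH3) — pendant –COOCH3: carbonyl C bonded to C and –OCH3 → ester).
amine: present (H2NCH2 — –NH2 on an sp³ carbon with no adjacent C=O → amine).
alkene: present (CH=CH — C=C double bond → alkene).
aldehyde: present (CH(CHO) — pendant –CHO: carbonyl C bonded to C and H → aldehyde).
carboxylic acid: absent. In CH(COOCH3), the acyl oxygen is bonded to carbon (–O–C), not to H, so this is an ester.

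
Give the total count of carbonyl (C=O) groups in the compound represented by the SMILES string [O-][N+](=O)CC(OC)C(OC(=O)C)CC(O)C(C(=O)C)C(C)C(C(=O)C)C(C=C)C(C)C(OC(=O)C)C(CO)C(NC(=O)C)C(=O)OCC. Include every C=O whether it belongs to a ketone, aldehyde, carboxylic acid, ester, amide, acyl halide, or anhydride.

CH(OCOCH3): ester, 1 C=O (running total 1).
CH(COCH3): ketone, 1 C=O (running total 2).
CH(COCH3): ketone, 1 C=O (running total 3).
CH(OCOCH3): ester, 1 C=O (running total 4).
CH(NHCOCH3): amide, 1 C=O (running total 5).
COOCH2CH3: ester, 1 C=O (running total 6).

6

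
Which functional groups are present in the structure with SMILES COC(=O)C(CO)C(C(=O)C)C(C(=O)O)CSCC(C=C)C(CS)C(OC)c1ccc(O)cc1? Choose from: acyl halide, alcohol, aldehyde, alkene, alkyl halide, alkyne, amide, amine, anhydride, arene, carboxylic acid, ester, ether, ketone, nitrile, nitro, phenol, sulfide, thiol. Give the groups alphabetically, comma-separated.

alcohol, alkene, arene, carboxylic acid, ester, ether, ketone, phenol, sulfide, thiol

Taking each segment in turn:
  CH3OOC: CH3O–C(=O)–: carbonyl C bonded to C and to –OCH3 → ester (not ketone + ether).
  CH(CH2OH): pendant –CH2OH on an sp³ backbone C → alcohol.
  CH(COCH3): pendant –COCH3: carbonyl C bonded to two carbons → ketone.
  CH(COOH): pendant –COOH: carbonyl C bonded to C and –OH → carboxylic acid.
  CH2SCH2: C–S–C linkage → sulfide (thioether).
  CH(CH=CH2): pendant –CH=CH2: C=C double bond → alkene.
  CH(CH2SH): pendant –CH2SH → thiol.
  CH(OCH3): pendant –OCH3: C–O–C with sp³ C, no adjacent C=O → ether.
  C6H4OH: –OH attached directly to an aromatic ring → phenol (not alcohol); the ring itself is an arene.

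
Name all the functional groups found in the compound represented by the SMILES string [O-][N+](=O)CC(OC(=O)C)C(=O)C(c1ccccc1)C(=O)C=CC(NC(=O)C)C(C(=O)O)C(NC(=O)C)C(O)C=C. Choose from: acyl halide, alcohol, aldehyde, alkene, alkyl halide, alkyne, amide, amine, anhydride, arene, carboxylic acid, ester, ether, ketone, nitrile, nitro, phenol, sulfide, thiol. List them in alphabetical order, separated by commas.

alcohol, alkene, amide, arene, carboxylic acid, ester, ketone, nitro

–NO2 on carbon → nitro group.
pendant –OC(=O)CH3: an acyloxy group → ester.
–C(=O)– with carbon on both sides → ketone.
pendant –C6H5: benzene ring → arene.
–C(=O)– with carbon on both sides → ketone.
C=C double bond → alkene.
pendant –NHC(=O)CH3: N bonded to a carbonyl → amide (not amine).
pendant –COOH: carbonyl C bonded to C and –OH → carboxylic acid.
pendant –NHC(=O)CH3: N bonded to a carbonyl → amide (not amine).
–OH on an sp³ carbon → alcohol (secondary).
C=C double bond → alkene.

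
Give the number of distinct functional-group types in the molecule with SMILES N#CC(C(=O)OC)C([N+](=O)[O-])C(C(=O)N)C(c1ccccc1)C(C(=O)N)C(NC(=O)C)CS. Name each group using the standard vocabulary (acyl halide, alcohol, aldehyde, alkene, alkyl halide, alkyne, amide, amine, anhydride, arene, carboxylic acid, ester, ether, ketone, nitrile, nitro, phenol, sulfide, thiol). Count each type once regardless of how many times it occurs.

N≡C–: carbon triple-bonded to nitrogen → nitrile.
pendant –COOCH3: carbonyl C bonded to C and –OCH3 → ester.
–NO2 on an sp³ carbon → nitro (the N=O is not a carbonyl).
pendant –CONH2: carbonyl C bonded to C and N → amide.
pendant –C6H5: benzene ring → arene.
pendant –CONH2: carbonyl C bonded to C and N → amide.
pendant –NHC(=O)CH3: N bonded to a carbonyl → amide (not amine).
–SH on an sp³ carbon → thiol.
Distinct types present: amide, arene, ester, nitrile, nitro, thiol.

6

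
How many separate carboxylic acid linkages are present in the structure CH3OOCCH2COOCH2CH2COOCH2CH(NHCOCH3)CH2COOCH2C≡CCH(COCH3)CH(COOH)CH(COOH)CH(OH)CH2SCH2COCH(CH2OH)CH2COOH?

3

CH3O–C(=O)–: carbonyl C bonded to C and to –OCH3 → ester (not ketone + ether).
–C(=O)–O–C with C on the carbonyl side → ester.
–C(=O)–O–C with C on the carbonyl side → ester.
pendant –NHC(=O)CH3: N bonded to a carbonyl → amide (not amine).
–C(=O)–O–C with C on the carbonyl side → ester.
C≡C triple bond → alkyne.
pendant –COCH3: carbonyl C bonded to two carbons → ketone.
pendant –COOH: carbonyl C bonded to C and –OH → carboxylic acid.
pendant –COOH: carbonyl C bonded to C and –OH → carboxylic acid.
–OH on an sp³ carbon → alcohol (secondary).
C–S–C linkage → sulfide (thioether).
–C(=O)– with carbon on both sides → ketone.
pendant –CH2OH on an sp³ backbone C → alcohol.
–COOH: carbonyl C bonded to –OH and C → carboxylic acid (the –OH is not a separate alcohol).
Carboxylic acid appears at: CH(COOH), CH(COOH), COOH → 3.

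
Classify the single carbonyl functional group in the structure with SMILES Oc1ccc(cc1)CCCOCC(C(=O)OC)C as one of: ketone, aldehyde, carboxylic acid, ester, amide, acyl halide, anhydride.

ester

The carbonyl is in the CH(COOCH3) segment: pendant –COOCH3: carbonyl C bonded to C and –OCH3 → ester.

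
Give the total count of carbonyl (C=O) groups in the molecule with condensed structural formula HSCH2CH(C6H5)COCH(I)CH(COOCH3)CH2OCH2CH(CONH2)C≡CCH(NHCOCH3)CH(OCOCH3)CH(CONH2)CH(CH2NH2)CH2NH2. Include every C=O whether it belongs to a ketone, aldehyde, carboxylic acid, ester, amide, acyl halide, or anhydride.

6

CO: ketone, 1 C=O (running total 1).
CH(COOCH3): ester, 1 C=O (running total 2).
CH(CONH2): amide, 1 C=O (running total 3).
CH(NHCOCH3): amide, 1 C=O (running total 4).
CH(OCOCH3): ester, 1 C=O (running total 5).
CH(CONH2): amide, 1 C=O (running total 6).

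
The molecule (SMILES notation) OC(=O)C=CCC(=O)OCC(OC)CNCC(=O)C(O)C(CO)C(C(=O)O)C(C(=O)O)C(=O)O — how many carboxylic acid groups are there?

4

Working along the chain:
  HOOC: –COOH: carbonyl C bonded to –OH and C → carboxylic acid (the –OH is not a separate alcohol).
  CH=CH: C=C double bond → alkene.
  CH2COOCH2: –C(=O)–O–C with C on the carbonyl side → ester.
  CH(OCH3): pendant –OCH3: C–O–C with sp³ C, no adjacent C=O → ether.
  CH2NHCH2: C–N–C with sp³ carbons and no adjacent C=O → amine (secondary).
  CO: –C(=O)– with carbon on both sides → ketone.
  CH(OH): –OH on an sp³ carbon → alcohol (secondary).
  CH(CH2OH): pendant –CH2OH on an sp³ backbone C → alcohol.
  CH(COOH): pendant –COOH: carbonyl C bonded to C and –OH → carboxylic acid.
  CH(COOH): pendant –COOH: carbonyl C bonded to C and –OH → carboxylic acid.
  COOH: –COOH: carbonyl C bonded to –OH and C → carboxylic acid (the –OH is not a separate alcohol).
Carboxylic acid appears at: HOOC, CH(COOH), CH(COOH), COOH → 4.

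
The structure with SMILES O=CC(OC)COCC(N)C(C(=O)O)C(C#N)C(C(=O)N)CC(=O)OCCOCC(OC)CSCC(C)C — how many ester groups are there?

terminal –CHO: carbonyl C bonded to H and C → aldehyde.
pendant –OCH3: C–O–C with sp³ C, no adjacent C=O → ether.
C–O–C with sp³ carbons on both sides and no adjacent C=O → ether.
–NH2 on an sp³ carbon with no adjacent C=O → amine.
pendant –COOH: carbonyl C bonded to C and –OH → carboxylic acid.
pendant –C≡N: nitrile.
pendant –CONH2: carbonyl C bonded to C and N → amide.
–C(=O)–O–C with C on the carbonyl side → ester.
C–O–C with sp³ carbons on both sides and no adjacent C=O → ether.
pendant –OCH3: C–O–C with sp³ C, no adjacent C=O → ether.
C–S–C linkage → sulfide (thioether).
Ester appears at: CH2COOCH2 → 1.

1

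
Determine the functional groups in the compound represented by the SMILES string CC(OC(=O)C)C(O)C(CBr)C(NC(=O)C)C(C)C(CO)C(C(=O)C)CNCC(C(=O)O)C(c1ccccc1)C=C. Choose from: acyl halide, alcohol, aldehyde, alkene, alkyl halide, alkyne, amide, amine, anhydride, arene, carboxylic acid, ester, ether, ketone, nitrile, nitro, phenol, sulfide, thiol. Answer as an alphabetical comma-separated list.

alcohol, alkene, alkyl halide, amide, amine, arene, carboxylic acid, ester, ketone

Reading the structure from left to right:
  CH(OCOCH3): pendant –OC(=O)CH3: an acyloxy group → ester.
  CH(OH): –OH on an sp³ carbon → alcohol (secondary).
  CH(CH2Br): pendant –CH2X: halogen on sp³ carbon → alkyl halide.
  CH(NHCOCH3): pendant –NHC(=O)CH3: N bonded to a carbonyl → amide (not amine).
  CH(CH2OH): pendant –CH2OH on an sp³ backbone C → alcohol.
  CH(COCH3): pendant –COCH3: carbonyl C bonded to two carbons → ketone.
  CH2NHCH2: C–N–C with sp³ carbons and no adjacent C=O → amine (secondary).
  CH(COOH): pendant –COOH: carbonyl C bonded to C and –OH → carboxylic acid.
  CH(C6H5): pendant –C6H5: benzene ring → arene.
  CH=CH2: C=C double bond → alkene.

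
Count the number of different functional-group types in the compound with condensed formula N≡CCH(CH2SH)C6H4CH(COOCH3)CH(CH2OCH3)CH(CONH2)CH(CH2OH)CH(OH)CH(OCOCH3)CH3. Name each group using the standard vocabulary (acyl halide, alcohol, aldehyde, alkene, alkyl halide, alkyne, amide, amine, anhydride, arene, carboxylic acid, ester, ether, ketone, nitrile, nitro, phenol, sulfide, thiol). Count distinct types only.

7

N≡C–: carbon triple-bonded to nitrogen → nitrile.
pendant –CH2SH → thiol.
para-disubstituted benzene ring → arene.
pendant –COOCH3: carbonyl C bonded to C and –OCH3 → ester.
pendant –CH2OCH3: C–O–C linkage → ether.
pendant –CONH2: carbonyl C bonded to C and N → amide.
pendant –CH2OH on an sp³ backbone C → alcohol.
–OH on an sp³ carbon → alcohol (secondary).
pendant –OC(=O)CH3: an acyloxy group → ester.
Distinct types present: alcohol, amide, arene, ester, ether, nitrile, thiol.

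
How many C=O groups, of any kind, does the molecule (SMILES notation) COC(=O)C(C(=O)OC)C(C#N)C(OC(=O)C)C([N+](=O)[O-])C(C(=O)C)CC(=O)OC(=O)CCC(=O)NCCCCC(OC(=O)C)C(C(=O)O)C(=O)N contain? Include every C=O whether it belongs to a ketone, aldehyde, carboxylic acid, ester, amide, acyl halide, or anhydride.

10

CH3OOC: ester, 1 C=O (running total 1).
CH(COOCH3): ester, 1 C=O (running total 2).
CH(OCOCH3): ester, 1 C=O (running total 3).
CH(COCH3): ketone, 1 C=O (running total 4).
CH2CO-O-COCH2: anhydride, 2 C=O (running total 6).
CH2CONHCH2: amide, 1 C=O (running total 7).
CH(OCOCH3): ester, 1 C=O (running total 8).
CH(COOH): carboxylic acid, 1 C=O (running total 9).
CONH2: amide, 1 C=O (running total 10).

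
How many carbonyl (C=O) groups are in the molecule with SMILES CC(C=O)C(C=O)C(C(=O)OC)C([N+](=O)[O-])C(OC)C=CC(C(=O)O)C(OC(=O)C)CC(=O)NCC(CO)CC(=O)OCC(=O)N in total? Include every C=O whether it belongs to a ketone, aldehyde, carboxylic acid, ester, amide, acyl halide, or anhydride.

CH(CHO): aldehyde, 1 C=O (running total 1).
CH(CHO): aldehyde, 1 C=O (running total 2).
CH(COOCH3): ester, 1 C=O (running total 3).
CH(COOH): carboxylic acid, 1 C=O (running total 4).
CH(OCOCH3): ester, 1 C=O (running total 5).
CH2CONHCH2: amide, 1 C=O (running total 6).
CH2COOCH2: ester, 1 C=O (running total 7).
CONH2: amide, 1 C=O (running total 8).

8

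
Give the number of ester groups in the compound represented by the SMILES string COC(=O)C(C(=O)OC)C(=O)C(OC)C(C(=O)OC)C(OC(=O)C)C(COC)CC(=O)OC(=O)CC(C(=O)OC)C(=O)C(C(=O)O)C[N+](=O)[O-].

5

CH3O–C(=O)–: carbonyl C bonded to C and to –OCH3 → ester (not ketone + ether).
pendant –COOCH3: carbonyl C bonded to C and –OCH3 → ester.
–C(=O)– with carbon on both sides → ketone.
pendant –OCH3: C–O–C with sp³ C, no adjacent C=O → ether.
pendant –COOCH3: carbonyl C bonded to C and –OCH3 → ester.
pendant –OC(=O)CH3: an acyloxy group → ester.
pendant –CH2OCH3: C–O–C linkage → ether.
two acyl groups sharing one oxygen, –C(=O)–O–C(=O)– → anhydride.
pendant –COOCH3: carbonyl C bonded to C and –OCH3 → ester.
–C(=O)– with carbon on both sides → ketone.
pendant –COOH: carbonyl C bonded to C and –OH → carboxylic acid.
–NO2 on carbon → nitro group.
Ester appears at: CH3OOC, CH(COOCH3), CH(COOCH3), CH(OCOCH3), CH(COOCH3) → 5.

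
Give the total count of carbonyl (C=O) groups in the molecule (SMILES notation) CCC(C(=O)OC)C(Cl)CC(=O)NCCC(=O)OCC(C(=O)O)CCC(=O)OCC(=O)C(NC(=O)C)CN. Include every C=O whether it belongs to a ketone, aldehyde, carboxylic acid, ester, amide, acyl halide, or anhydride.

7

CH(COOCH3): ester, 1 C=O (running total 1).
CH2CONHCH2: amide, 1 C=O (running total 2).
CH2COOCH2: ester, 1 C=O (running total 3).
CH(COOH): carboxylic acid, 1 C=O (running total 4).
CH2COOCH2: ester, 1 C=O (running total 5).
CO: ketone, 1 C=O (running total 6).
CH(NHCOCH3): amide, 1 C=O (running total 7).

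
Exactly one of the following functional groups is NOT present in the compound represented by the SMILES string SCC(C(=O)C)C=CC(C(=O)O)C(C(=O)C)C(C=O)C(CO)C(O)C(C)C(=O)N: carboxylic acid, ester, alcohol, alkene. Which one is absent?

ester

carboxylic acid: present (CH(COOH) — pendant –COOH: carbonyl C bonded to C and –OH → carboxylic acid).
alkene: present (CH=CH — C=C double bond → alkene).
alcohol: present (CH(CH2OH) — pendant –CH2OH on an sp³ backbone C → alcohol).
ester: no segment matches this pattern.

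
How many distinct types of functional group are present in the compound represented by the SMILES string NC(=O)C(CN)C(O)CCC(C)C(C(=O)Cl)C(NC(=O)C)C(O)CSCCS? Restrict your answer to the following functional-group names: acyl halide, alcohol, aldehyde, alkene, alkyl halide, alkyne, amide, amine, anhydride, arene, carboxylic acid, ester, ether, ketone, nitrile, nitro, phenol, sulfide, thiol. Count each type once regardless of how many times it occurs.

6

Reading the structure from left to right:
  H2NCO: –C(=O)NH2: carbonyl C bonded to C and to N → amide (the N is not a separate amine).
  CH(CH2NH2): pendant –CH2NH2: N on sp³ C, no adjacent C=O → amine.
  CH(OH): –OH on an sp³ carbon → alcohol (secondary).
  CH(COCl): pendant –C(=O)X: carbonyl C bonded to C and halogen → acyl halide.
  CH(NHCOCH3): pendant –NHC(=O)CH3: N bonded to a carbonyl → amide (not amine).
  CH(OH): –OH on an sp³ carbon → alcohol (secondary).
  CH2SCH2: C–S–C linkage → sulfide (thioether).
  CH2SH: –SH on an sp³ carbon → thiol.
Distinct types present: acyl halide, alcohol, amide, amine, sulfide, thiol.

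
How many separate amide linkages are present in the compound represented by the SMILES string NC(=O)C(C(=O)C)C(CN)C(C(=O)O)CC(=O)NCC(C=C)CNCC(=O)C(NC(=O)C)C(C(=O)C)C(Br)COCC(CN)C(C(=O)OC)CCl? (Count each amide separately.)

3

–C(=O)NH2: carbonyl C bonded to C and to N → amide (the N is not a separate amine).
pendant –COCH3: carbonyl C bonded to two carbons → ketone.
pendant –CH2NH2: N on sp³ C, no adjacent C=O → amine.
pendant –COOH: carbonyl C bonded to C and –OH → carboxylic acid.
–C(=O)–N– linkage → amide (the N is not an amine).
pendant –CH=CH2: C=C double bond → alkene.
C–N–C with sp³ carbons and no adjacent C=O → amine (secondary).
–C(=O)– with carbon on both sides → ketone.
pendant –NHC(=O)CH3: N bonded to a carbonyl → amide (not amine).
pendant –COCH3: carbonyl C bonded to two carbons → ketone.
halogen on an sp³ carbon → alkyl halide.
C–O–C with sp³ carbons on both sides and no adjacent C=O → ether.
pendant –CH2NH2: N on sp³ C, no adjacent C=O → amine.
pendant –COOCH3: carbonyl C bonded to C and –OCH3 → ester.
halogen on an sp³ carbon → alkyl halide.
Amide appears at: H2NCO, CH2CONHCH2, CH(NHCOCH3) → 3.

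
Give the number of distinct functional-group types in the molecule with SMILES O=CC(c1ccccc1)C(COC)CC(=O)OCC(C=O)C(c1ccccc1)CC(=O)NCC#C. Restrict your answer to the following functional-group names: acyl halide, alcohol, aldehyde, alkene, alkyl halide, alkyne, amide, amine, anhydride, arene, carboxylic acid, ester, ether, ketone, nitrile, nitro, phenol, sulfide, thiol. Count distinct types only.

6

terminal –CHO: carbonyl C bonded to H and C → aldehyde.
pendant –C6H5: benzene ring → arene.
pendant –CH2OCH3: C–O–C linkage → ether.
–C(=O)–O–C with C on the carbonyl side → ester.
pendant –CHO: carbonyl C bonded to C and H → aldehyde.
pendant –C6H5: benzene ring → arene.
–C(=O)–N– linkage → amide (the N is not an amine).
C≡C triple bond → alkyne.
Distinct types present: aldehyde, alkyne, amide, arene, ester, ether.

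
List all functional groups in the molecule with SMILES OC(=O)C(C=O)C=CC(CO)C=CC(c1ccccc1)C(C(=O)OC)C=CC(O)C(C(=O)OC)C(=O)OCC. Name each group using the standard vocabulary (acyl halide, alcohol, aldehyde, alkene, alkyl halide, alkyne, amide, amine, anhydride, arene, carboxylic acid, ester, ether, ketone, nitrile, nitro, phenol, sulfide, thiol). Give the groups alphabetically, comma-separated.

alcohol, aldehyde, alkene, arene, carboxylic acid, ester

Working along the chain:
  HOOC: –COOH: carbonyl C bonded to –OH and C → carboxylic acid (the –OH is not a separate alcohol).
  CH(CHO): pendant –CHO: carbonyl C bonded to C and H → aldehyde.
  CH=CH: C=C double bond → alkene.
  CH(CH2OH): pendant –CH2OH on an sp³ backbone C → alcohol.
  CH=CH: C=C double bond → alkene.
  CH(C6H5): pendant –C6H5: benzene ring → arene.
  CH(COOCH3): pendant –COOCH3: carbonyl C bonded to C and –OCH3 → ester.
  CH=CH: C=C double bond → alkene.
  CH(OH): –OH on an sp³ carbon → alcohol (secondary).
  CH(COOCH3): pendant –COOCH3: carbonyl C bonded to C and –OCH3 → ester.
  COOCH2CH3: –C(=O)OCH2CH3: carbonyl C bonded to C and to –OEt → ester.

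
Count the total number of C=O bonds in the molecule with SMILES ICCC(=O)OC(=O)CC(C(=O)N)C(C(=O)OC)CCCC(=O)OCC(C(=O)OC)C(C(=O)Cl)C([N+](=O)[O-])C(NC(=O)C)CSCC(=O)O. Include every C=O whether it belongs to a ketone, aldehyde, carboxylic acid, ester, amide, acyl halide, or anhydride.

CH2CO-O-COCH2: anhydride, 2 C=O (running total 2).
CH(CONH2): amide, 1 C=O (running total 3).
CH(COOCH3): ester, 1 C=O (running total 4).
CH2COOCH2: ester, 1 C=O (running total 5).
CH(COOCH3): ester, 1 C=O (running total 6).
CH(COCl): acyl halide, 1 C=O (running total 7).
CH(NHCOCH3): amide, 1 C=O (running total 8).
COOH: carboxylic acid, 1 C=O (running total 9).

9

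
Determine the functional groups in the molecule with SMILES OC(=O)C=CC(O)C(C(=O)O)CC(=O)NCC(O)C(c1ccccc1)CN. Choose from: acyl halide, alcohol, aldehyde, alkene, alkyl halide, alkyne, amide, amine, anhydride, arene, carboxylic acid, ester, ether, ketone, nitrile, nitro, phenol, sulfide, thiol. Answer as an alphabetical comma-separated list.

Working along the chain:
  HOOC: –COOH: carbonyl C bonded to –OH and C → carboxylic acid (the –OH is not a separate alcohol).
  CH=CH: C=C double bond → alkene.
  CH(OH): –OH on an sp³ carbon → alcohol (secondary).
  CH(COOH): pendant –COOH: carbonyl C bonded to C and –OH → carboxylic acid.
  CH2CONHCH2: –C(=O)–N– linkage → amide (the N is not an amine).
  CH(OH): –OH on an sp³ carbon → alcohol (secondary).
  CH(C6H5): pendant –C6H5: benzene ring → arene.
  CH2NH2: –NH2 on an sp³ carbon with no adjacent C=O → amine.

alcohol, alkene, amide, amine, arene, carboxylic acid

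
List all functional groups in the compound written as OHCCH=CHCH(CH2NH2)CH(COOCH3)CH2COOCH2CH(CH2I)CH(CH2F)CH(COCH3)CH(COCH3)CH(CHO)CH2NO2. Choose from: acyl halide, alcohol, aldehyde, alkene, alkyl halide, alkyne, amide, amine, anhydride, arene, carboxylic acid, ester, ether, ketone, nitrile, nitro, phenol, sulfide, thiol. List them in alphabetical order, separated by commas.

Taking each segment in turn:
  OHC: terminal –CHO: carbonyl C bonded to H and C → aldehyde.
  CH=CH: C=C double bond → alkene.
  CH(CH2NH2): pendant –CH2NH2: N on sp³ C, no adjacent C=O → amine.
  CH(COOCH3): pendant –COOCH3: carbonyl C bonded to C and –OCH3 → ester.
  CH2COOCH2: –C(=O)–O–C with C on the carbonyl side → ester.
  CH(CH2I): pendant –CH2X: halogen on sp³ carbon → alkyl halide.
  CH(CH2F): pendant –CH2X: halogen on sp³ carbon → alkyl halide.
  CH(COCH3): pendant –COCH3: carbonyl C bonded to two carbons → ketone.
  CH(COCH3): pendant –COCH3: carbonyl C bonded to two carbons → ketone.
  CH(CHO): pendant –CHO: carbonyl C bonded to C and H → aldehyde.
  CH2NO2: –NO2 on carbon → nitro group.

aldehyde, alkene, alkyl halide, amine, ester, ketone, nitro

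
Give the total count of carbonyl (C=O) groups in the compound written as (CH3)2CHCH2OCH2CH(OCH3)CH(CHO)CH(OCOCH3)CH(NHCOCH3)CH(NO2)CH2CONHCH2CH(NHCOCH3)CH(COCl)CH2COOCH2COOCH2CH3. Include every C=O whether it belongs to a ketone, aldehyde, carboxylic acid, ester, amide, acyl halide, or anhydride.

8

CH(CHO): aldehyde, 1 C=O (running total 1).
CH(OCOCH3): ester, 1 C=O (running total 2).
CH(NHCOCH3): amide, 1 C=O (running total 3).
CH2CONHCH2: amide, 1 C=O (running total 4).
CH(NHCOCH3): amide, 1 C=O (running total 5).
CH(COCl): acyl halide, 1 C=O (running total 6).
CH2COOCH2: ester, 1 C=O (running total 7).
COOCH2CH3: ester, 1 C=O (running total 8).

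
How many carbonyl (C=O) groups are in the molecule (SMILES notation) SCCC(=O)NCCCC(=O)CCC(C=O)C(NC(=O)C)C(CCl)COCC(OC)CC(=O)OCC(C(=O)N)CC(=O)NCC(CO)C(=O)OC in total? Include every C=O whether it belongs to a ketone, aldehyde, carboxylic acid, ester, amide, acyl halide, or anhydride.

8

CH2CONHCH2: amide, 1 C=O (running total 1).
CO: ketone, 1 C=O (running total 2).
CH(CHO): aldehyde, 1 C=O (running total 3).
CH(NHCOCH3): amide, 1 C=O (running total 4).
CH2COOCH2: ester, 1 C=O (running total 5).
CH(CONH2): amide, 1 C=O (running total 6).
CH2CONHCH2: amide, 1 C=O (running total 7).
COOCH3: ester, 1 C=O (running total 8).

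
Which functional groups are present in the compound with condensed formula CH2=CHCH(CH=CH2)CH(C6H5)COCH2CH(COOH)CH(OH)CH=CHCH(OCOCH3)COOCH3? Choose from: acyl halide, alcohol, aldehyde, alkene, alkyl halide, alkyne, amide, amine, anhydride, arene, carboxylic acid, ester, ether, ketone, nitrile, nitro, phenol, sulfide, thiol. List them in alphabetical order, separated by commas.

alcohol, alkene, arene, carboxylic acid, ester, ketone

Taking each segment in turn:
  CH2=CH: C=C double bond → alkene.
  CH(CH=CH2): pendant –CH=CH2: C=C double bond → alkene.
  CH(C6H5): pendant –C6H5: benzene ring → arene.
  CO: –C(=O)– with carbon on both sides → ketone.
  CH(COOH): pendant –COOH: carbonyl C bonded to C and –OH → carboxylic acid.
  CH(OH): –OH on an sp³ carbon → alcohol (secondary).
  CH=CH: C=C double bond → alkene.
  CH(OCOCH3): pendant –OC(=O)CH3: an acyloxy group → ester.
  COOCH3: –C(=O)OCH3: carbonyl C bonded to C and to –OCH3 → ester (not ketone + ether).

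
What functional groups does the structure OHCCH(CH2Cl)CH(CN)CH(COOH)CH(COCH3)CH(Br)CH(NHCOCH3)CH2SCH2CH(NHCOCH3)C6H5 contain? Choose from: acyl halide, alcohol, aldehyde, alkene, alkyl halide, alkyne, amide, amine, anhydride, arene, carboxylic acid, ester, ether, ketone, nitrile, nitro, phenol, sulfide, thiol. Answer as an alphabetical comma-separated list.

Taking each segment in turn:
  OHC: terminal –CHO: carbonyl C bonded to H and C → aldehyde.
  CH(CH2Cl): pendant –CH2X: halogen on sp³ carbon → alkyl halide.
  CH(CN): pendant –C≡N: nitrile.
  CH(COOH): pendant –COOH: carbonyl C bonded to C and –OH → carboxylic acid.
  CH(COCH3): pendant –COCH3: carbonyl C bonded to two carbons → ketone.
  CH(Br): halogen on an sp³ carbon → alkyl halide.
  CH(NHCOCH3): pendant –NHC(=O)CH3: N bonded to a carbonyl → amide (not amine).
  CH2SCH2: C–S–C linkage → sulfide (thioether).
  CH(NHCOCH3): pendant –NHC(=O)CH3: N bonded to a carbonyl → amide (not amine).
  C6H5: –C6H5 phenyl ring → arene.

aldehyde, alkyl halide, amide, arene, carboxylic acid, ketone, nitrile, sulfide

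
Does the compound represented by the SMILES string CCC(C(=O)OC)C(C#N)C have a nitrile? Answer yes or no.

yes

Taking each segment in turn:
  CH(COOCH3): pendant –COOCH3: carbonyl C bonded to C and –OCH3 → ester.
  CH(CN): pendant –C≡N: nitrile.
The CH(CN) segment supplies the nitrile: pendant –C≡N: nitrile.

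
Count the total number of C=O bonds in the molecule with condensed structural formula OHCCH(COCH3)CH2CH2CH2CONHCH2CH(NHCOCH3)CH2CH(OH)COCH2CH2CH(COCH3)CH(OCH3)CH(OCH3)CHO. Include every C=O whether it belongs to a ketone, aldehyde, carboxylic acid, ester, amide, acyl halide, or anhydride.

OHC: aldehyde, 1 C=O (running total 1).
CH(COCH3): ketone, 1 C=O (running total 2).
CH2CONHCH2: amide, 1 C=O (running total 3).
CH(NHCOCH3): amide, 1 C=O (running total 4).
CO: ketone, 1 C=O (running total 5).
CH(COCH3): ketone, 1 C=O (running total 6).
CHO: aldehyde, 1 C=O (running total 7).

7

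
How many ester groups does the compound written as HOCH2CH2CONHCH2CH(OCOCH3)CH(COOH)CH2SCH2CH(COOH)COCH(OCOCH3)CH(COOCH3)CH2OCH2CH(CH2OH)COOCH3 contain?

4

HO– on an sp³ carbon → alcohol.
–C(=O)–N– linkage → amide (the N is not an amine).
pendant –OC(=O)CH3: an acyloxy group → ester.
pendant –COOH: carbonyl C bonded to C and –OH → carboxylic acid.
C–S–C linkage → sulfide (thioether).
pendant –COOH: carbonyl C bonded to C and –OH → carboxylic acid.
–C(=O)– with carbon on both sides → ketone.
pendant –OC(=O)CH3: an acyloxy group → ester.
pendant –COOCH3: carbonyl C bonded to C and –OCH3 → ester.
C–O–C with sp³ carbons on both sides and no adjacent C=O → ether.
pendant –CH2OH on an sp³ backbone C → alcohol.
–C(=O)OCH3: carbonyl C bonded to C and to –OCH3 → ester (not ketone + ether).
Ester appears at: CH(OCOCH3), CH(OCOCH3), CH(COOCH3), COOCH3 → 4.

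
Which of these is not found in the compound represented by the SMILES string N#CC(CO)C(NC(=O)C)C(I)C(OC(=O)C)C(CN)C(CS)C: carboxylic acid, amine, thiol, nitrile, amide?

amide: present (CH(NHCOCH3) — pendant –NHC(=O)CH3: N bonded to a carbonyl → amide (not amine)).
nitrile: present (N≡C — N≡C–: carbon triple-bonded to nitrogen → nitrile).
amine: present (CH(CH2NH2) — pendant –CH2NH2: N on sp³ C, no adjacent C=O → amine).
thiol: present (CH(CH2SH) — pendant –CH2SH → thiol).
carboxylic acid: absent. In CH(OCOCH3), the acyl oxygen is bonded to carbon (–O–C), not to H, so this is an ester. In CH(NHCOCH3), the carbonyl is bonded to nitrogen, not to –OH; that is an amide.

carboxylic acid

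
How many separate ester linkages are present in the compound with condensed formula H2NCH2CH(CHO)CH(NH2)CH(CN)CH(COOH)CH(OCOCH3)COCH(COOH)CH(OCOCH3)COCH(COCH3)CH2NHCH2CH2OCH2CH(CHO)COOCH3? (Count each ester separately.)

Reading the structure from left to right:
  H2NCH2: –NH2 on an sp³ carbon with no adjacent C=O → amine.
  CH(CHO): pendant –CHO: carbonyl C bonded to C and H → aldehyde.
  CH(NH2): –NH2 on an sp³ carbon with no adjacent C=O → amine.
  CH(CN): pendant –C≡N: nitrile.
  CH(COOH): pendant –COOH: carbonyl C bonded to C and –OH → carboxylic acid.
  CH(OCOCH3): pendant –OC(=O)CH3: an acyloxy group → ester.
  CO: –C(=O)– with carbon on both sides → ketone.
  CH(COOH): pendant –COOH: carbonyl C bonded to C and –OH → carboxylic acid.
  CH(OCOCH3): pendant –OC(=O)CH3: an acyloxy group → ester.
  CO: –C(=O)– with carbon on both sides → ketone.
  CH(COCH3): pendant –COCH3: carbonyl C bonded to two carbons → ketone.
  CH2NHCH2: C–N–C with sp³ carbons and no adjacent C=O → amine (secondary).
  CH2OCH2: C–O–C with sp³ carbons on both sides and no adjacent C=O → ether.
  CH(CHO): pendant –CHO: carbonyl C bonded to C and H → aldehyde.
  COOCH3: –C(=O)OCH3: carbonyl C bonded to C and to –OCH3 → ester (not ketone + ether).
Ester appears at: CH(OCOCH3), CH(OCOCH3), COOCH3 → 3.

3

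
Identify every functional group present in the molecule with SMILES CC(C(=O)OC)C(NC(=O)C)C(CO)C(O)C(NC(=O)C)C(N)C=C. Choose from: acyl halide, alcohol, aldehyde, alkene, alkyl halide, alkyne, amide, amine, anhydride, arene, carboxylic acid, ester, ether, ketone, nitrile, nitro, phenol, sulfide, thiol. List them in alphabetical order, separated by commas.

pendant –COOCH3: carbonyl C bonded to C and –OCH3 → ester.
pendant –NHC(=O)CH3: N bonded to a carbonyl → amide (not amine).
pendant –CH2OH on an sp³ backbone C → alcohol.
–OH on an sp³ carbon → alcohol (secondary).
pendant –NHC(=O)CH3: N bonded to a carbonyl → amide (not amine).
–NH2 on an sp³ carbon with no adjacent C=O → amine.
C=C double bond → alkene.

alcohol, alkene, amide, amine, ester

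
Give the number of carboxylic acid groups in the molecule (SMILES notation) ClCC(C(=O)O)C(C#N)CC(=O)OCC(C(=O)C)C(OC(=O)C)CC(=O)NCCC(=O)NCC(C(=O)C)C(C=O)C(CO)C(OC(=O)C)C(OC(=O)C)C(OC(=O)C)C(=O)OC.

1

Reading the structure from left to right:
  ClCH2: halogen on an sp³ carbon → alkyl halide.
  CH(COOH): pendant –COOH: carbonyl C bonded to C and –OH → carboxylic acid.
  CH(CN): pendant –C≡N: nitrile.
  CH2COOCH2: –C(=O)–O–C with C on the carbonyl side → ester.
  CH(COCH3): pendant –COCH3: carbonyl C bonded to two carbons → ketone.
  CH(OCOCH3): pendant –OC(=O)CH3: an acyloxy group → ester.
  CH2CONHCH2: –C(=O)–N– linkage → amide (the N is not an amine).
  CH2CONHCH2: –C(=O)–N– linkage → amide (the N is not an amine).
  CH(COCH3): pendant –COCH3: carbonyl C bonded to two carbons → ketone.
  CH(CHO): pendant –CHO: carbonyl C bonded to C and H → aldehyde.
  CH(CH2OH): pendant –CH2OH on an sp³ backbone C → alcohol.
  CH(OCOCH3): pendant –OC(=O)CH3: an acyloxy group → ester.
  CH(OCOCH3): pendant –OC(=O)CH3: an acyloxy group → ester.
  CH(OCOCH3): pendant –OC(=O)CH3: an acyloxy group → ester.
  COOCH3: –C(=O)OCH3: carbonyl C bonded to C and to –OCH3 → ester (not ketone + ether).
Carboxylic acid appears at: CH(COOH) → 1.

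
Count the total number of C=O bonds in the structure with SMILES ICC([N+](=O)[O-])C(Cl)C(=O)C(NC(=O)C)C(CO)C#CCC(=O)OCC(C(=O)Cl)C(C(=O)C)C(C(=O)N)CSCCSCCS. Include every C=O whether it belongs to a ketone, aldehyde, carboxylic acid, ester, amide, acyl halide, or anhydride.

CO: ketone, 1 C=O (running total 1).
CH(NHCOCH3): amide, 1 C=O (running total 2).
CH2COOCH2: ester, 1 C=O (running total 3).
CH(COCl): acyl halide, 1 C=O (running total 4).
CH(COCH3): ketone, 1 C=O (running total 5).
CH(CONH2): amide, 1 C=O (running total 6).

6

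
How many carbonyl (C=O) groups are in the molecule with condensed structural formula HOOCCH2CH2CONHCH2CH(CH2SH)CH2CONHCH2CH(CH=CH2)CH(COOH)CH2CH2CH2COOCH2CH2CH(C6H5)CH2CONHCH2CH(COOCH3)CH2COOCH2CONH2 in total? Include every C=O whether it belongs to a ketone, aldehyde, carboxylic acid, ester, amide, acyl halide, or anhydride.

9

HOOC: carboxylic acid, 1 C=O (running total 1).
CH2CONHCH2: amide, 1 C=O (running total 2).
CH2CONHCH2: amide, 1 C=O (running total 3).
CH(COOH): carboxylic acid, 1 C=O (running total 4).
CH2COOCH2: ester, 1 C=O (running total 5).
CH2CONHCH2: amide, 1 C=O (running total 6).
CH(COOCH3): ester, 1 C=O (running total 7).
CH2COOCH2: ester, 1 C=O (running total 8).
CONH2: amide, 1 C=O (running total 9).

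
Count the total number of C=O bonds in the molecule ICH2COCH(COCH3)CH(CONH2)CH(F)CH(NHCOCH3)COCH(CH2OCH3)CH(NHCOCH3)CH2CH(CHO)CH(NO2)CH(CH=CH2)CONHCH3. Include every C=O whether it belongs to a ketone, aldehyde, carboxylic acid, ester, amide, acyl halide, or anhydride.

8

CO: ketone, 1 C=O (running total 1).
CH(COCH3): ketone, 1 C=O (running total 2).
CH(CONH2): amide, 1 C=O (running total 3).
CH(NHCOCH3): amide, 1 C=O (running total 4).
CO: ketone, 1 C=O (running total 5).
CH(NHCOCH3): amide, 1 C=O (running total 6).
CH(CHO): aldehyde, 1 C=O (running total 7).
CONHCH3: amide, 1 C=O (running total 8).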